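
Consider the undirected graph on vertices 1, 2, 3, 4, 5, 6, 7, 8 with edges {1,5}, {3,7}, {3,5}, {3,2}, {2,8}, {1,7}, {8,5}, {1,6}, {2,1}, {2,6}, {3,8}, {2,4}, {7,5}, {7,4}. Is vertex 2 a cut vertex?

Deleting 2 leaves 1 component (was 1) (its neighbors 1, 3, 4, 6, 8 remain connected to each other), so 2 is not a cut vertex.

No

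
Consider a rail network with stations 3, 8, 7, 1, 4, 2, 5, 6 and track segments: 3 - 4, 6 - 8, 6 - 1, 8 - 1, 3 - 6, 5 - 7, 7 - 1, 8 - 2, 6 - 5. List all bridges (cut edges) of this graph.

The edges on the cycle 6-5-7-1-6 are not bridges since each lies on that cycle.
But removing 2 - 8 disconnects 2 from 8; removing 3 - 4 disconnects 3 from 4; removing 6 - 3 disconnects 6 from 3 — these are bridges.

2-8, 3-4, 3-6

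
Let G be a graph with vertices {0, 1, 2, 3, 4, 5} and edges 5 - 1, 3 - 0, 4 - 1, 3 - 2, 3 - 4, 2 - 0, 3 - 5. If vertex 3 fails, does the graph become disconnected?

Deleting 3 raises the number of components from 1 to 2, so 3 is a cut vertex.

Yes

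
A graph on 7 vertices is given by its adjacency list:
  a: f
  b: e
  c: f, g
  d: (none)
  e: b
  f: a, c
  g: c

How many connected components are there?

3

d is isolated — a component by itself.
Starting from b we can reach b, e. That is one component of size 2.
Starting from a we can reach a, c, f, g. That is one component of size 4.
Total: 3 components.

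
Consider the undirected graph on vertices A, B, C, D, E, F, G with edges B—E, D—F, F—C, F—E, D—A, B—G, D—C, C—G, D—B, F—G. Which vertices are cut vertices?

Removing D increases the component count from 1 to 2, so D is a cut vertex.
By contrast removing G leaves 1 component; it is not a cut vertex. No other vertex is a cut vertex either.

D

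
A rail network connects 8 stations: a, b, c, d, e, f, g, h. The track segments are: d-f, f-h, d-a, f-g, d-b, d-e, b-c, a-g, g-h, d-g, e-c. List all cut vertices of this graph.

d

Removing d increases the component count from 1 to 2, so d is a cut vertex.
By contrast removing g leaves 1 component; it is not a cut vertex. No other vertex is a cut vertex either.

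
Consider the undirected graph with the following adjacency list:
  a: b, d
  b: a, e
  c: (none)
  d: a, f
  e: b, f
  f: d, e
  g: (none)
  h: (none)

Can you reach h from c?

No

The component containing c is {c}, and h is not in it.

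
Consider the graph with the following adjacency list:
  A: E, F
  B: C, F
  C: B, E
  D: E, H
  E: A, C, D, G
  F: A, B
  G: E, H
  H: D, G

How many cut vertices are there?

1

Removing E increases the component count from 1 to 2, so E is a cut vertex.
By contrast removing D leaves 1 component; it is not a cut vertex. No other vertex is a cut vertex either.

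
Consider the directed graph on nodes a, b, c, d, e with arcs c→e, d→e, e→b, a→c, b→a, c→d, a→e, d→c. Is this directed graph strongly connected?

Yes

From c we can reach every vertex (a, b, c, d, e), and every vertex can reach c (a, b, c, d, e). So the whole graph is one strongly connected component.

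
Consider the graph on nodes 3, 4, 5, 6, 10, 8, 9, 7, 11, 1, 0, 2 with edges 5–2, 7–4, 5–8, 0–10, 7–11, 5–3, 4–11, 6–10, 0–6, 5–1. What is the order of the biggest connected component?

9 is isolated — a component by itself.
Starting from 0 we can reach 0, 6, 10. That is one component of size 3.
Starting from 4 we can reach 4, 7, 11. That is one component of size 3.
Starting from 1 we can reach 1, 2, 3, 5, 8. That is one component of size 5.
The largest has 5 vertices.

5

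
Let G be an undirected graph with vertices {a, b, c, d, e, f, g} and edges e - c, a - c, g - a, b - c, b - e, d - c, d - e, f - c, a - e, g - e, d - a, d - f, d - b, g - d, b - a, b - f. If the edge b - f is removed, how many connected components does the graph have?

1

b and f are still connected via b-d-f, so the component count stays at 1.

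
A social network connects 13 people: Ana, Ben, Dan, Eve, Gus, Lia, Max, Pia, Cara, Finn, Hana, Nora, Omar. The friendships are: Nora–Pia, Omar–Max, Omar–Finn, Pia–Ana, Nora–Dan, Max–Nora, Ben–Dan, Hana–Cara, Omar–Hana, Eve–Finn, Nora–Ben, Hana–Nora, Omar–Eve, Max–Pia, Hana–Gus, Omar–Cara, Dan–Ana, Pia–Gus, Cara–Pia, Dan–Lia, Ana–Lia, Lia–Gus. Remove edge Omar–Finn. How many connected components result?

1

Omar and Finn are still connected via Omar-Eve-Finn, so the component count stays at 1.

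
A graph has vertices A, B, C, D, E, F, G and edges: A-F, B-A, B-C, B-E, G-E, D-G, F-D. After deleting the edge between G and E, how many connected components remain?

1

G and E are still connected via G-D-F-A-B-E, so the component count stays at 1.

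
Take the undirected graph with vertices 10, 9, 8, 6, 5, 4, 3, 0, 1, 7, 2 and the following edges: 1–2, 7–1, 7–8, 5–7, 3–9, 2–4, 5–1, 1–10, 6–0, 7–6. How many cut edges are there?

The edges on the cycle 5-7-1-5 are not bridges since each lies on that cycle.
But removing 2–4 disconnects 2 from 4; removing 1–2 disconnects 1 from 2; removing 3–9 disconnects 3 from 9; removing 1–10 disconnects 1 from 10 — these are bridges.
In total 7 edges are bridges.

7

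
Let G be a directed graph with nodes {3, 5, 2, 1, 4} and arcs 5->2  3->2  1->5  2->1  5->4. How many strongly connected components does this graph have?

{1, 2, 5} are all mutually reachable — one SCC of size 3.
{4} is an SCC by itself.
{3} is an SCC by itself.
That gives 3 strongly connected components.

3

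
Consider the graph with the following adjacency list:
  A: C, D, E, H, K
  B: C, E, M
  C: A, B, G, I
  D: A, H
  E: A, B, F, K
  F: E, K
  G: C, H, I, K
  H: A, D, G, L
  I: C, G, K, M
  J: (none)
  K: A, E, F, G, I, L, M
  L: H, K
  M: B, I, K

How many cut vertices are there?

0

Removing E, for instance, still leaves 2 components. No single vertex removal increases the component count — the graph has no articulation points.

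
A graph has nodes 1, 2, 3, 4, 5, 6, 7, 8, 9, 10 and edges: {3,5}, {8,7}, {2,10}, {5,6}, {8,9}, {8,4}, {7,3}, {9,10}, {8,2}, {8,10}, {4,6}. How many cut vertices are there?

Removing 8 increases the component count from 2 to 3, so 8 is a cut vertex.
By contrast removing 2 leaves 2 components; it is not a cut vertex. No other vertex is a cut vertex either.

1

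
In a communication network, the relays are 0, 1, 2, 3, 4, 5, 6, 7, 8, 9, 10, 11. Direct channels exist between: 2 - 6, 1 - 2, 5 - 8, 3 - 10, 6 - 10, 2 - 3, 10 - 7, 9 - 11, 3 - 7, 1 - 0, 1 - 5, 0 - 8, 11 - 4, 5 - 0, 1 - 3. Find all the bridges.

The edges on the cycle 1-2-6-10-7-3-1 are not bridges since each lies on that cycle.
But removing 11 - 4 disconnects 11 from 4; removing 9 - 11 disconnects 9 from 11 — these are bridges.

11-4, 11-9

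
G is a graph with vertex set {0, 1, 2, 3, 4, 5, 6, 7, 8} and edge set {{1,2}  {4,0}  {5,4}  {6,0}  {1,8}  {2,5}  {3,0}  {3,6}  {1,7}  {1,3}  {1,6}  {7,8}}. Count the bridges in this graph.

The edges on the cycle 1-7-8-1 are not bridges since each lies on that cycle.
Every edge lies on some cycle, so there are no bridges.

0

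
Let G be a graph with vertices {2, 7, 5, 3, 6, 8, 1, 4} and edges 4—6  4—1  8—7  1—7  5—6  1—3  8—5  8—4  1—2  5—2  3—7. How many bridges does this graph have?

0

The edges on the cycle 8-5-6-4-8 are not bridges since each lies on that cycle.
Every edge lies on some cycle, so there are no bridges.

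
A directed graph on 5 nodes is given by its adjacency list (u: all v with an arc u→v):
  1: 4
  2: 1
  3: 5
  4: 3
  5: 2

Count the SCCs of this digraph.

{1, 2, 3, 4, 5} are all mutually reachable — one SCC of size 5.
That gives 1 strongly connected component.

1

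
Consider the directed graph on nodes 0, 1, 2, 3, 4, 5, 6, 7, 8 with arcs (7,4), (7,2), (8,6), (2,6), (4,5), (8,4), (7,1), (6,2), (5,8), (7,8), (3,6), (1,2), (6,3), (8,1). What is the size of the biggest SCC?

3

{4, 5, 8} are all mutually reachable — one SCC of size 3.
{2, 3, 6} are all mutually reachable — one SCC of size 3.
{0} is an SCC by itself.
{1} is an SCC by itself.
{7} is an SCC by itself.
The largest has 3 vertices.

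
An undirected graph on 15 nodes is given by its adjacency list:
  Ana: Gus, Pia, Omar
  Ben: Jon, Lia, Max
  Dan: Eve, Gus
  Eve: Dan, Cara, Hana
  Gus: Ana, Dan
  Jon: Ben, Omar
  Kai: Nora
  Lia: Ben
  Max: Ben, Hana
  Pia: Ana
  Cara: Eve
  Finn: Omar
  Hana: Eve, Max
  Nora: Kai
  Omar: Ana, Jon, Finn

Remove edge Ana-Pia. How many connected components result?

3

Before removal there are 2 components.
Ana-Pia is a bridge — removing it separates Ana's side from Pia's side.
After removal: 3 components.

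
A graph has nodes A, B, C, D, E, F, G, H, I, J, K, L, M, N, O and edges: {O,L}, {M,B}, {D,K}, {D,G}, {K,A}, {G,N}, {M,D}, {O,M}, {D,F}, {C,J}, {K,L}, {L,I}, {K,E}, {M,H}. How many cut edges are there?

9

The edges on the cycle O-M-D-K-L-O are not bridges since each lies on that cycle.
But removing G—D disconnects G from D; removing G—N disconnects G from N; removing E—K disconnects E from K; removing C—J disconnects C from J — these are bridges.
In total 9 edges are bridges.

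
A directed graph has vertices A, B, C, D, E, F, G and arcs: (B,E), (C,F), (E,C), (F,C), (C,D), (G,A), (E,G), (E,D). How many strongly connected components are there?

6

{C, F} are all mutually reachable — one SCC of size 2.
{A} is an SCC by itself.
{B} is an SCC by itself.
{D} is an SCC by itself.
{G} is an SCC by itself.
(and 1 more singleton SCC)
That gives 6 strongly connected components.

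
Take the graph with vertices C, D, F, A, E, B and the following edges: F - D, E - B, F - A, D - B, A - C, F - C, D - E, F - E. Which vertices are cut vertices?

F

Removing F increases the component count from 1 to 2, so F is a cut vertex.
By contrast removing B leaves 1 component; it is not a cut vertex. No other vertex is a cut vertex either.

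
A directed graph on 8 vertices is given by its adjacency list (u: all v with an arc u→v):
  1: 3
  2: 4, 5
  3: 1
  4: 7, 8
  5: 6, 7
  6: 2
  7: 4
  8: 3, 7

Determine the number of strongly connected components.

3

{2, 5, 6} are all mutually reachable — one SCC of size 3.
{4, 7, 8} are all mutually reachable — one SCC of size 3.
{1, 3} are all mutually reachable — one SCC of size 2.
That gives 3 strongly connected components.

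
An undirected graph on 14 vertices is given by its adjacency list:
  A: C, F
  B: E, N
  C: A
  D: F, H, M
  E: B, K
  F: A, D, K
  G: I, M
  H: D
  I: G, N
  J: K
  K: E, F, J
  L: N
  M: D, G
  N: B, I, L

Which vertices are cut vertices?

Removing A increases the component count from 1 to 2, so A is a cut vertex.
Removing D increases the component count from 1 to 2, so D is a cut vertex.
Removing F increases the component count from 1 to 2, so F is a cut vertex.
Likewise K, N are cut vertices.
By contrast removing E leaves 1 component; it is not a cut vertex. No other vertex is a cut vertex either.

A, D, F, K, N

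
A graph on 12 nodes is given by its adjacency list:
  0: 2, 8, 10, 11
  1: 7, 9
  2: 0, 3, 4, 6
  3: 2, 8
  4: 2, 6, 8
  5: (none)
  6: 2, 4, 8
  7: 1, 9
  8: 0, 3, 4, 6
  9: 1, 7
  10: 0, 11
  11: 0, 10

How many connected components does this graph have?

5 is isolated — a component by itself.
Starting from 1 we can reach 1, 7, 9. That is one component of size 3.
Starting from 0 we can reach 0, 2, 3, 4, 6, 8, 10, 11. That is one component of size 8.
Total: 3 components.

3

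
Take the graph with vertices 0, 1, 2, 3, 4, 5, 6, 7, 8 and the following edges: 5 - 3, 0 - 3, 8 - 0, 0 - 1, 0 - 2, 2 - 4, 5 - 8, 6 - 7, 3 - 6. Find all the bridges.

The edges on the cycle 5-8-0-3-5 are not bridges since each lies on that cycle.
But removing 4 - 2 disconnects 4 from 2; removing 0 - 1 disconnects 0 from 1; removing 6 - 7 disconnects 6 from 7; removing 3 - 6 disconnects 3 from 6 — these are bridges.
In total 5 edges are bridges.

0-1, 0-2, 2-4, 3-6, 6-7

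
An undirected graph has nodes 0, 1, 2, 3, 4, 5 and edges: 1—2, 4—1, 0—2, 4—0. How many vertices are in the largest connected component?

5 is isolated — a component by itself.
3 is isolated — a component by itself.
Starting from 0 we can reach 0, 1, 2, 4. That is one component of size 4.
The largest has 4 vertices.

4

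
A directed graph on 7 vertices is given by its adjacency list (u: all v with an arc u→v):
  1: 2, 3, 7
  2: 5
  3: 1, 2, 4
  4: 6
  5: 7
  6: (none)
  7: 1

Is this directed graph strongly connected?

No

There is no directed path from 6 to 3, so the graph is not strongly connected.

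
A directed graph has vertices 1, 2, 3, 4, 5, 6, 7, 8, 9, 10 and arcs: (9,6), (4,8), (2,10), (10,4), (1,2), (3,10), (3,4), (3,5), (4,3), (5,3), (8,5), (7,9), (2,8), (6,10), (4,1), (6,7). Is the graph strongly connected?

No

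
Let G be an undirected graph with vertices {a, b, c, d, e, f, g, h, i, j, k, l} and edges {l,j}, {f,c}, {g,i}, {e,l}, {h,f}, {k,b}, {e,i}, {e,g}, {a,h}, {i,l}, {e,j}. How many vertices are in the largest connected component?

d is isolated — a component by itself.
Starting from b we can reach b, k. That is one component of size 2.
Starting from a we can reach a, c, f, h. That is one component of size 4.
Starting from e we can reach e, g, i, j, l. That is one component of size 5.
The largest has 5 vertices.

5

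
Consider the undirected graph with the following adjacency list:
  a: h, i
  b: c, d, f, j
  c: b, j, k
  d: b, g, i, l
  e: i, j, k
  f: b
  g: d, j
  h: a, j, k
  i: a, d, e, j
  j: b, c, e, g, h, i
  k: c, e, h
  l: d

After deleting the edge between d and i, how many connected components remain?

d and i are still connected via d-b-j-i, so the component count stays at 1.

1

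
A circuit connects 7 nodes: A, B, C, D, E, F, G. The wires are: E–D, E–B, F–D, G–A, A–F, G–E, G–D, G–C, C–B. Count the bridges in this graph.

0

The edges on the cycle G-A-F-D-E-G are not bridges since each lies on that cycle.
Every edge lies on some cycle, so there are no bridges.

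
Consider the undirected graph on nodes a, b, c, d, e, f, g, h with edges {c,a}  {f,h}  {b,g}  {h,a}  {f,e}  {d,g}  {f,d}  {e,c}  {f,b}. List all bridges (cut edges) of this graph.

The edges on the cycle f-d-g-b-f are not bridges since each lies on that cycle.
Every edge lies on some cycle, so there are no bridges.

none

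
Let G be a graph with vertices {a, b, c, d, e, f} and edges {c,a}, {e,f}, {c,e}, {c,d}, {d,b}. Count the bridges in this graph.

5

removing c-a disconnects c from a; removing d-b disconnects d from b; removing f-e disconnects f from e; removing c-e disconnects c from e — these are bridges.
In total 5 edges are bridges.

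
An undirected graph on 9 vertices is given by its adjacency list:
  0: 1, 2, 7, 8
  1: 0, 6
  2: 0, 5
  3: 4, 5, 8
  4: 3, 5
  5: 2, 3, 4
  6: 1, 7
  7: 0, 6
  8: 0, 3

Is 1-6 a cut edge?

After removing 1-6, the path 1-0-7-6 still connects them, so the edge is not a bridge.

No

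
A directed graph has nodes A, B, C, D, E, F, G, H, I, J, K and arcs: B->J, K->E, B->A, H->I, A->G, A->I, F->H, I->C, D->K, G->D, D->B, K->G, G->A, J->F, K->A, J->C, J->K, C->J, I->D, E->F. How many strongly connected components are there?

1

{A, B, C, D, E, F, G, H, I, J, K} are all mutually reachable — one SCC of size 11.
That gives 1 strongly connected component.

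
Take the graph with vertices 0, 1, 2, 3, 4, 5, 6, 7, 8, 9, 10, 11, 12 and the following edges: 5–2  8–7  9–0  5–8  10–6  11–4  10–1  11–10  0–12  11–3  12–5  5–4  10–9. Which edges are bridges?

1-10, 10-6, 11-3, 2-5, 5-8, 7-8

The edges on the cycle 11-10-9-0-12-5-4-11 are not bridges since each lies on that cycle.
But removing 10–6 disconnects 10 from 6; removing 8–7 disconnects 8 from 7; removing 10–1 disconnects 10 from 1; removing 2–5 disconnects 2 from 5 — these are bridges.
In total 6 edges are bridges.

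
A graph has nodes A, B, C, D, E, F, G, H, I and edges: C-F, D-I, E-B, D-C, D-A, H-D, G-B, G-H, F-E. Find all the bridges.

A-D, D-I

The edges on the cycle G-H-D-C-F-E-B-G are not bridges since each lies on that cycle.
But removing I-D disconnects I from D; removing D-A disconnects D from A — these are bridges.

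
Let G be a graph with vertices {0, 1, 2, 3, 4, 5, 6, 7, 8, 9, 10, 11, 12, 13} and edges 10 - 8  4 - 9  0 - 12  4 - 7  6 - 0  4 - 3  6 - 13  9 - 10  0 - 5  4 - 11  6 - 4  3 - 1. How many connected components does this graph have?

2 is isolated — a component by itself.
Starting from 0 we can reach 0, 1, 3, 4, 5, 6, 7, 8, 9, 10, 11, 12, 13. That is one component of size 13.
Total: 2 components.

2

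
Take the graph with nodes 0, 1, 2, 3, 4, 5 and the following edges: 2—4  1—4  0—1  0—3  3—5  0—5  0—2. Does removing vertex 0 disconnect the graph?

Deleting 0 raises the number of components from 1 to 2, so 0 is a cut vertex.

Yes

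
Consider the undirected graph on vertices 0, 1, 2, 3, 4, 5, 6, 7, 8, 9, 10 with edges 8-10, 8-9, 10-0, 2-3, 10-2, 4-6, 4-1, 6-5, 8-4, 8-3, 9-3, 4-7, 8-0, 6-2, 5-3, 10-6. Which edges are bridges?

1-4, 4-7

The edges on the cycle 8-4-6-10-8 are not bridges since each lies on that cycle.
But removing 7-4 disconnects 7 from 4; removing 4-1 disconnects 4 from 1 — these are bridges.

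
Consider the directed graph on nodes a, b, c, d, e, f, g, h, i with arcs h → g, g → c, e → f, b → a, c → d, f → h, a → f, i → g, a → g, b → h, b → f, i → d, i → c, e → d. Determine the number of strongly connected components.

{h} is an SCC by itself.
{d} is an SCC by itself.
{g} is an SCC by itself.
{c} is an SCC by itself.
{f} is an SCC by itself.
(and 4 more singleton SCCs)
That gives 9 strongly connected components.

9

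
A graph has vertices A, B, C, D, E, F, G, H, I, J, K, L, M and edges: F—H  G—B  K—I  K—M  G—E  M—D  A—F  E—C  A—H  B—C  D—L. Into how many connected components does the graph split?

J is isolated — a component by itself.
Starting from A we can reach A, F, H. That is one component of size 3.
Starting from B we can reach B, C, E, G. That is one component of size 4.
Starting from D we can reach D, I, K, L, M. That is one component of size 5.
Total: 4 components.

4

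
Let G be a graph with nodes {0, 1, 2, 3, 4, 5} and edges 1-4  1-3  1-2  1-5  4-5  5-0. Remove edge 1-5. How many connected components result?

1

1 and 5 are still connected via 1-4-5, so the component count stays at 1.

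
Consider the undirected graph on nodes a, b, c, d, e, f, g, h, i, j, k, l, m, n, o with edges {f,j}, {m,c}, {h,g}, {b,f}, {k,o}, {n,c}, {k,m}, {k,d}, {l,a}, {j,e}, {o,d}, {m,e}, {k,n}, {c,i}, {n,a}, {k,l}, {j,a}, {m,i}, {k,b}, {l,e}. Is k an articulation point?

Deleting k raises the number of components from 2 to 3, so k is a cut vertex.

Yes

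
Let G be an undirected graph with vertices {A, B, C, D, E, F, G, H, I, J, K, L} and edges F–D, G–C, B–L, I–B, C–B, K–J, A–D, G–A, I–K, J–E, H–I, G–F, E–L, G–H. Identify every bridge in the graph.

The edges on the cycle I-K-J-E-L-B-I are not bridges since each lies on that cycle.
Every edge lies on some cycle, so there are no bridges.

none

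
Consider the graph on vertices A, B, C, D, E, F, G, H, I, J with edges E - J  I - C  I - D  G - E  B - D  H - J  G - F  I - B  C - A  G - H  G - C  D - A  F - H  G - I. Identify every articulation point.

Removing G increases the component count from 1 to 2, so G is a cut vertex.
By contrast removing D leaves 1 component; it is not a cut vertex. No other vertex is a cut vertex either.

G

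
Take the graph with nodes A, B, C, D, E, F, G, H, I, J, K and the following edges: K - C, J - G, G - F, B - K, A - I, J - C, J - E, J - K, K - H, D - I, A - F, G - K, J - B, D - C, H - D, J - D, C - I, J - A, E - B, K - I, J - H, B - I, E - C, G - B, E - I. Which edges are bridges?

The edges on the cycle J-A-I-C-E-J are not bridges since each lies on that cycle.
Every edge lies on some cycle, so there are no bridges.

none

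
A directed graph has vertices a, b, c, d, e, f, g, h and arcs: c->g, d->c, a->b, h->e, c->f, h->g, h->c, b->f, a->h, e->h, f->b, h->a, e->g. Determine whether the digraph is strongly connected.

No

There is no directed path from e to d, so the graph is not strongly connected.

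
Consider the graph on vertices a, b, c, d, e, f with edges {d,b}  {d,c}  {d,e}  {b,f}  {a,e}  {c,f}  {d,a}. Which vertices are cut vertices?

Removing d increases the component count from 1 to 2, so d is a cut vertex.
By contrast removing c leaves 1 component; it is not a cut vertex. No other vertex is a cut vertex either.

d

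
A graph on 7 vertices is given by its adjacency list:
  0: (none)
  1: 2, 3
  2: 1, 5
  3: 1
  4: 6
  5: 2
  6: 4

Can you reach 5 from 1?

Yes

From 1 we can reach 1, 2, 3, 5, which includes 5.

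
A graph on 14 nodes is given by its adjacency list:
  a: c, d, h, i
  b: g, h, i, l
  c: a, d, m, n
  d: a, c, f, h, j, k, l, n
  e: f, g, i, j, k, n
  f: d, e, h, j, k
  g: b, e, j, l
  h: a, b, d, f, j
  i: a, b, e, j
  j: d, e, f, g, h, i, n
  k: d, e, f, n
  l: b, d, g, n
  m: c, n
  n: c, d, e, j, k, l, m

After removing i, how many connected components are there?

1

With i gone, the remaining components are: {a, b, c, d, e, f, g, h, j, k, l, m, n}.
That is 1 component.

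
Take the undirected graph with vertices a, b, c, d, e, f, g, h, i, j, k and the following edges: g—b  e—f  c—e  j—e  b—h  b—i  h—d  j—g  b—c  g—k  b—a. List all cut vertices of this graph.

b, e, g, h

Removing b increases the component count from 1 to 4, so b is a cut vertex.
Removing e increases the component count from 1 to 2, so e is a cut vertex.
Removing g increases the component count from 1 to 2, so g is a cut vertex.
Likewise h is a cut vertex.
By contrast removing k leaves 1 component; it is not a cut vertex. No other vertex is a cut vertex either.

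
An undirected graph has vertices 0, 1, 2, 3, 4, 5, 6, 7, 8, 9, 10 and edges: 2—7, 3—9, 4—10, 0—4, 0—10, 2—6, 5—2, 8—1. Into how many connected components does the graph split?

4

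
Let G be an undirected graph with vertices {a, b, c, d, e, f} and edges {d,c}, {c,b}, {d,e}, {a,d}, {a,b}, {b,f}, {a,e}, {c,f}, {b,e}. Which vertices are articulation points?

none

Removing a, for instance, still leaves 1 component. No single vertex removal increases the component count — the graph has no articulation points.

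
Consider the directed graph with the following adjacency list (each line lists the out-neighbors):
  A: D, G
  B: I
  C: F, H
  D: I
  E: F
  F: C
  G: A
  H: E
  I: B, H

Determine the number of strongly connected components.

4

{C, E, F, H} are all mutually reachable — one SCC of size 4.
{B, I} are all mutually reachable — one SCC of size 2.
{A, G} are all mutually reachable — one SCC of size 2.
{D} is an SCC by itself.
That gives 4 strongly connected components.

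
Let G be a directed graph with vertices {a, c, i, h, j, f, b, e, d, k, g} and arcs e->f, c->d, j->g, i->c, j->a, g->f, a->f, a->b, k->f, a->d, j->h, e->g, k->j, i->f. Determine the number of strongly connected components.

{b} is an SCC by itself.
{h} is an SCC by itself.
{e} is an SCC by itself.
{i} is an SCC by itself.
{g} is an SCC by itself.
(and 6 more singleton SCCs)
That gives 11 strongly connected components.

11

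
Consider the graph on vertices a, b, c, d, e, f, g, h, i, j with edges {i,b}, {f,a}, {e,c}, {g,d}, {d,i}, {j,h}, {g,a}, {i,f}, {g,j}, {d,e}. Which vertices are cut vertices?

Removing d increases the component count from 1 to 2, so d is a cut vertex.
Removing e increases the component count from 1 to 2, so e is a cut vertex.
Removing g increases the component count from 1 to 2, so g is a cut vertex.
Likewise i, j are cut vertices.
By contrast removing c leaves 1 component; it is not a cut vertex. No other vertex is a cut vertex either.

d, e, g, i, j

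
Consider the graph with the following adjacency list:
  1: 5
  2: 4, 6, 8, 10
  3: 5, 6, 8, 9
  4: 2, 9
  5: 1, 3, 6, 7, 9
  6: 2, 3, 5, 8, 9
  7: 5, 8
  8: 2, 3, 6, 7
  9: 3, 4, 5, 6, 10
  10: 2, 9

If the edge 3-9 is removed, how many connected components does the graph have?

1

3 and 9 are still connected via 3-5-9, so the component count stays at 1.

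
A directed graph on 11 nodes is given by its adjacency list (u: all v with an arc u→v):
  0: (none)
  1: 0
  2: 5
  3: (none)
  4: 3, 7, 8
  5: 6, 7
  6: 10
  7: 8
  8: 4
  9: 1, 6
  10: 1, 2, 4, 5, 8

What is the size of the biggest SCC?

4

{2, 5, 6, 10} are all mutually reachable — one SCC of size 4.
{4, 7, 8} are all mutually reachable — one SCC of size 3.
{0} is an SCC by itself.
{3} is an SCC by itself.
{1} is an SCC by itself.
(and 1 more singleton SCC)
The largest has 4 vertices.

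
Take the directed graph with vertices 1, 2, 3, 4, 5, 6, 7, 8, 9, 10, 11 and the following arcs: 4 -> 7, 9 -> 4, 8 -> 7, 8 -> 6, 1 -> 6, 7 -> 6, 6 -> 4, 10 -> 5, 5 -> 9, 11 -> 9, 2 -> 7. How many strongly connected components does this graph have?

9

{4, 6, 7} are all mutually reachable — one SCC of size 3.
{2} is an SCC by itself.
{9} is an SCC by itself.
{3} is an SCC by itself.
{10} is an SCC by itself.
(and 4 more singleton SCCs)
That gives 9 strongly connected components.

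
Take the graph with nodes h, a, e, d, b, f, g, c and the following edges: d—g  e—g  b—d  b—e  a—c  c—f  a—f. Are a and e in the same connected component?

No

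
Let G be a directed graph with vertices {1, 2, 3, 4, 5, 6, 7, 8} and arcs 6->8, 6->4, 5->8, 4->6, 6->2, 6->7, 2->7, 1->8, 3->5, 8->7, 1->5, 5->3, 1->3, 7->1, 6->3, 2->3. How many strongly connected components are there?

3

{1, 3, 5, 7, 8} are all mutually reachable — one SCC of size 5.
{4, 6} are all mutually reachable — one SCC of size 2.
{2} is an SCC by itself.
That gives 3 strongly connected components.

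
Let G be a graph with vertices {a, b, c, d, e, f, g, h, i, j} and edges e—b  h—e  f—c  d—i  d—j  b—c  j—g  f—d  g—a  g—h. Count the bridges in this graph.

2

The edges on the cycle f-d-j-g-h-e-b-c-f are not bridges since each lies on that cycle.
But removing i—d disconnects i from d; removing a—g disconnects a from g — these are bridges.
That makes 2 bridges.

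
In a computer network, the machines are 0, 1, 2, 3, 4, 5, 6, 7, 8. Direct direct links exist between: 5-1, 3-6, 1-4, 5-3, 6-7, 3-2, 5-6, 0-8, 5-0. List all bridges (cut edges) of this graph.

0-5, 0-8, 1-4, 1-5, 2-3, 6-7

The edges on the cycle 5-3-6-5 are not bridges since each lies on that cycle.
But removing 6-7 disconnects 6 from 7; removing 0-8 disconnects 0 from 8; removing 3-2 disconnects 3 from 2; removing 5-0 disconnects 5 from 0 — these are bridges.
In total 6 edges are bridges.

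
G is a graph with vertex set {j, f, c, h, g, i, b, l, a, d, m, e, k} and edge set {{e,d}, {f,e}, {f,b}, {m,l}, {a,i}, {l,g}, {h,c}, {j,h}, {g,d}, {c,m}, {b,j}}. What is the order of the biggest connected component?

k is isolated — a component by itself.
Starting from a we can reach a, i. That is one component of size 2.
Starting from b we can reach b, c, d, e, f, g, h, j, l, m. That is one component of size 10.
The largest has 10 vertices.

10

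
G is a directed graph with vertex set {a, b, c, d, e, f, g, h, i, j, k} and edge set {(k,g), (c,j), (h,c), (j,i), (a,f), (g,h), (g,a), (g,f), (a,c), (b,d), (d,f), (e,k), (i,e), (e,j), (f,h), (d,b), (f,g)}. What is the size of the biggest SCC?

{a, c, e, f, g, h, i, j, k} are all mutually reachable — one SCC of size 9.
{b, d} are all mutually reachable — one SCC of size 2.
The largest has 9 vertices.

9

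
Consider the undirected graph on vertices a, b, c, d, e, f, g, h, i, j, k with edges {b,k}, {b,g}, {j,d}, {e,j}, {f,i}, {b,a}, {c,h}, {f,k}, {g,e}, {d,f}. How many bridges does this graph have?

3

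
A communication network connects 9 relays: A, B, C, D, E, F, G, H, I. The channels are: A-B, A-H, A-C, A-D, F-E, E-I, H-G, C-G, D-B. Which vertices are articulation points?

A, E

Removing A increases the component count from 2 to 3, so A is a cut vertex.
Removing E increases the component count from 2 to 3, so E is a cut vertex.
By contrast removing G leaves 2 components; it is not a cut vertex. No other vertex is a cut vertex either.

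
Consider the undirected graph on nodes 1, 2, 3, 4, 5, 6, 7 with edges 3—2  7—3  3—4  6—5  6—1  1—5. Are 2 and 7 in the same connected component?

Yes

From 2 we can reach 2, 3, 4, 7, which includes 7.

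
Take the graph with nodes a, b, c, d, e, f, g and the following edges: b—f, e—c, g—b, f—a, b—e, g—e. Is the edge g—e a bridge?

After removing g—e, the path g-b-e still connects them, so the edge is not a bridge.

No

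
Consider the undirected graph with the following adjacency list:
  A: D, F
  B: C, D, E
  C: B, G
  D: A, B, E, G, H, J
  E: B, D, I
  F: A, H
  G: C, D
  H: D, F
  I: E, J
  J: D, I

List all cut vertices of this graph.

Removing D increases the component count from 1 to 2, so D is a cut vertex.
By contrast removing A leaves 1 component; it is not a cut vertex. No other vertex is a cut vertex either.

D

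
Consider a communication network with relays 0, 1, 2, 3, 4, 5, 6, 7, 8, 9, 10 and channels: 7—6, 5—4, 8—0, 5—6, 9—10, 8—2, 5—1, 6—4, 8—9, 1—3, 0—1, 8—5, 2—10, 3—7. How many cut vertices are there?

1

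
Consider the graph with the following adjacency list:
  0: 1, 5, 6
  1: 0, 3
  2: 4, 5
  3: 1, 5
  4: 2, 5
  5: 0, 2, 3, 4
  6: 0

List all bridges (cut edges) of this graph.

The edges on the cycle 0-5-3-1-0 are not bridges since each lies on that cycle.
But removing 6-0 disconnects 6 from 0 — this is a bridge.

0-6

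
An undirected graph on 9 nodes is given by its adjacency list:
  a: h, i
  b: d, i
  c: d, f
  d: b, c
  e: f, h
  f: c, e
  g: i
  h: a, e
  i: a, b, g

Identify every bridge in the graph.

The edges on the cycle a-i-b-d-c-f-e-h-a are not bridges since each lies on that cycle.
But removing g-i disconnects g from i — this is a bridge.

g-i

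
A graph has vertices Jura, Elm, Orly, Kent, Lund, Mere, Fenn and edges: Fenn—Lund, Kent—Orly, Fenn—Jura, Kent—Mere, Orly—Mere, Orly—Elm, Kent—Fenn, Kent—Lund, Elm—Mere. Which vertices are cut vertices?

Fenn, Kent

Removing Fenn increases the component count from 1 to 2, so Fenn is a cut vertex.
Removing Kent increases the component count from 1 to 2, so Kent is a cut vertex.
By contrast removing Orly leaves 1 component; it is not a cut vertex. No other vertex is a cut vertex either.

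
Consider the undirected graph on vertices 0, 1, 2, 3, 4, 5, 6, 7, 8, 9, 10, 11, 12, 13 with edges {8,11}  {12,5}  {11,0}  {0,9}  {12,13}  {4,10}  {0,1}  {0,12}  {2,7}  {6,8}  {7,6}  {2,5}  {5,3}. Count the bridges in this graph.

5

The edges on the cycle 2-7-6-8-11-0-12-5-2 are not bridges since each lies on that cycle.
But removing 13—12 disconnects 13 from 12; removing 1—0 disconnects 1 from 0; removing 3—5 disconnects 3 from 5; removing 9—0 disconnects 9 from 0 — these are bridges.
In total 5 edges are bridges.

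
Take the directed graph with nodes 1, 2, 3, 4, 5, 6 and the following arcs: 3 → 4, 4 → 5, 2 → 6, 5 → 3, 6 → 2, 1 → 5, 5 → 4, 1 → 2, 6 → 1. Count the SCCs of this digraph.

2

{1, 2, 6} are all mutually reachable — one SCC of size 3.
{3, 4, 5} are all mutually reachable — one SCC of size 3.
That gives 2 strongly connected components.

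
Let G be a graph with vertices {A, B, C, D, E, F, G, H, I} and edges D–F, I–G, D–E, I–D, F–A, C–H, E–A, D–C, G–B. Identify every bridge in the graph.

The edges on the cycle D-F-A-E-D are not bridges since each lies on that cycle.
But removing G–B disconnects G from B; removing G–I disconnects G from I; removing D–C disconnects D from C; removing D–I disconnects D from I — these are bridges.
In total 5 edges are bridges.

B-G, C-D, C-H, D-I, G-I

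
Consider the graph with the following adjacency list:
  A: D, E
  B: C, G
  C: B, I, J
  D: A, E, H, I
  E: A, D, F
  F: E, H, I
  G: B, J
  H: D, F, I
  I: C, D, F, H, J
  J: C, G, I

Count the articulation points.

1

Removing I increases the component count from 1 to 2, so I is a cut vertex.
By contrast removing F leaves 1 component; it is not a cut vertex. No other vertex is a cut vertex either.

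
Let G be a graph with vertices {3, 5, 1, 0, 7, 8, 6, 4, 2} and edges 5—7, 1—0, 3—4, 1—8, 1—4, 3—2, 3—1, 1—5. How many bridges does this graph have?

The edges on the cycle 3-1-4-3 are not bridges since each lies on that cycle.
But removing 1—5 disconnects 1 from 5; removing 3—2 disconnects 3 from 2; removing 1—0 disconnects 1 from 0; removing 1—8 disconnects 1 from 8 — these are bridges.
In total 5 edges are bridges.

5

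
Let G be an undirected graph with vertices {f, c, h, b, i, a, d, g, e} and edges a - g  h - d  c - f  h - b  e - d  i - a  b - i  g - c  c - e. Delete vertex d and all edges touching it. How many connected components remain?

1

With d gone, the remaining components are: {a, b, c, e, f, g, h, i}.
That is 1 component.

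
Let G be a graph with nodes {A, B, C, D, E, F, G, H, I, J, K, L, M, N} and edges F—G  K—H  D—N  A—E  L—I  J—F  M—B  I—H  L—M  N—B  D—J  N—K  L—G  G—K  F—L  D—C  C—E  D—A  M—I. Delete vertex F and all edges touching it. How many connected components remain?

With F gone, the remaining components are: {A, B, C, D, E, G, H, I, J, K, L, M, N}.
That is 1 component.

1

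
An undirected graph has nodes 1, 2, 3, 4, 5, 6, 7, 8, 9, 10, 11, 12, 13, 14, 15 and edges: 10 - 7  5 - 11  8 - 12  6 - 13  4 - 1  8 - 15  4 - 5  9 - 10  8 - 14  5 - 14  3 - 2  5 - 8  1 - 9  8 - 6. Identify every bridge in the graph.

1-4, 1-9, 10-7, 10-9, 11-5, 12-8, 13-6, 15-8, 2-3, 4-5, 6-8

The edges on the cycle 5-8-14-5 are not bridges since each lies on that cycle.
But removing 8 - 12 disconnects 8 from 12; removing 10 - 9 disconnects 10 from 9; removing 3 - 2 disconnects 3 from 2; removing 8 - 6 disconnects 8 from 6 — these are bridges.
In total 11 edges are bridges.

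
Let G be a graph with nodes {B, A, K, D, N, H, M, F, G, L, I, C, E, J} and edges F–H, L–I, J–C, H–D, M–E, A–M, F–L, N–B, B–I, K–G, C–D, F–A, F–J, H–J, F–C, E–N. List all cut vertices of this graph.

F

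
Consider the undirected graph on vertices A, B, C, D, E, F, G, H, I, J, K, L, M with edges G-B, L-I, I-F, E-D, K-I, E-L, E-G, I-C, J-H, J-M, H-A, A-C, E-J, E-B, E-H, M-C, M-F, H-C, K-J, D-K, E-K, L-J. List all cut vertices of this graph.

E

Removing E increases the component count from 1 to 2, so E is a cut vertex.
By contrast removing A leaves 1 component; it is not a cut vertex. No other vertex is a cut vertex either.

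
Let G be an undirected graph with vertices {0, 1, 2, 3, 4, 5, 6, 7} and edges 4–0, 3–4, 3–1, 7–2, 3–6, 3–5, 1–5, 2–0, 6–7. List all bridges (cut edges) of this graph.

none

The edges on the cycle 3-1-5-3 are not bridges since each lies on that cycle.
Every edge lies on some cycle, so there are no bridges.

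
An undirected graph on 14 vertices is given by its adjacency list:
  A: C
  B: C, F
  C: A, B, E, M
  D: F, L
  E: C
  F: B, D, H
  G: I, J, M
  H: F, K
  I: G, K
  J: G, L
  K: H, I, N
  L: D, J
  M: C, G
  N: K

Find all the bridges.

A-C, C-E, K-N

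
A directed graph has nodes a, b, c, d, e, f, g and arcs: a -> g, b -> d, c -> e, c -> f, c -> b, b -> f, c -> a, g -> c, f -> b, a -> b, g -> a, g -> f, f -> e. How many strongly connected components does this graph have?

4

{a, c, g} are all mutually reachable — one SCC of size 3.
{b, f} are all mutually reachable — one SCC of size 2.
{e} is an SCC by itself.
{d} is an SCC by itself.
That gives 4 strongly connected components.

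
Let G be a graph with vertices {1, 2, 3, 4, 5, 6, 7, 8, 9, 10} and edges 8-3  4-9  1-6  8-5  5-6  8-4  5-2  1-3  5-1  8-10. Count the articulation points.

Removing 4 increases the component count from 2 to 3, so 4 is a cut vertex.
Removing 5 increases the component count from 2 to 3, so 5 is a cut vertex.
Removing 8 increases the component count from 2 to 4, so 8 is a cut vertex.
By contrast removing 3 leaves 2 components; it is not a cut vertex. No other vertex is a cut vertex either.

3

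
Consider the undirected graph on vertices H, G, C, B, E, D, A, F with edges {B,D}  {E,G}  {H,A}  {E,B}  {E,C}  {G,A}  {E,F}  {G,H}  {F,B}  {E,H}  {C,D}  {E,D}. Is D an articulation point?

No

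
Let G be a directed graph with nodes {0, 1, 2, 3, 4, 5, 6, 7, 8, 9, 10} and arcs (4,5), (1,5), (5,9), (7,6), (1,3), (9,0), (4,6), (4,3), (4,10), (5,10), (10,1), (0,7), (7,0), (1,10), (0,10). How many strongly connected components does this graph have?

{0, 1, 5, 7, 9, 10} are all mutually reachable — one SCC of size 6.
{4} is an SCC by itself.
{2} is an SCC by itself.
{3} is an SCC by itself.
{8} is an SCC by itself.
(and 1 more singleton SCC)
That gives 6 strongly connected components.

6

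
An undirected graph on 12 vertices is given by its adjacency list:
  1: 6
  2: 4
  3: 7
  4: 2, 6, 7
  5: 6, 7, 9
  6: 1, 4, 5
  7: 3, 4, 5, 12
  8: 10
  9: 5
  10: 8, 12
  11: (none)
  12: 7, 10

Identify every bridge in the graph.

1-6, 10-12, 10-8, 12-7, 2-4, 3-7, 5-9

The edges on the cycle 6-4-7-5-6 are not bridges since each lies on that cycle.
But removing 3-7 disconnects 3 from 7; removing 9-5 disconnects 9 from 5; removing 8-10 disconnects 8 from 10; removing 6-1 disconnects 6 from 1 — these are bridges.
In total 7 edges are bridges.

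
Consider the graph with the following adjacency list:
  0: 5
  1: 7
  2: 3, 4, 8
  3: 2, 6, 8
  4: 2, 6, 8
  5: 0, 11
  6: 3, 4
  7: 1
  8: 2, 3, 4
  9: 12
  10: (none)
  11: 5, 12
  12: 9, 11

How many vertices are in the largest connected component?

5

10 is isolated — a component by itself.
Starting from 1 we can reach 1, 7. That is one component of size 2.
Starting from 2 we can reach 2, 3, 4, 6, 8. That is one component of size 5.
Starting from 0 we can reach 0, 5, 9, 11, 12. That is one component of size 5.
The largest has 5 vertices.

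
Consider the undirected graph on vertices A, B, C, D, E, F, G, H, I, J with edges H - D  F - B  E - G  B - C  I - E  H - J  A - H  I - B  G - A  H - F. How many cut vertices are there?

2

Removing B increases the component count from 1 to 2, so B is a cut vertex.
Removing H increases the component count from 1 to 3, so H is a cut vertex.
By contrast removing A leaves 1 component; it is not a cut vertex. No other vertex is a cut vertex either.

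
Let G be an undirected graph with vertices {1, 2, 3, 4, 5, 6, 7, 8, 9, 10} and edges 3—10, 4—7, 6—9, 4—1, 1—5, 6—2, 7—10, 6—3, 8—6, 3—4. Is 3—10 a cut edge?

After removing 3—10, the path 3-4-7-10 still connects them, so the edge is not a bridge.

No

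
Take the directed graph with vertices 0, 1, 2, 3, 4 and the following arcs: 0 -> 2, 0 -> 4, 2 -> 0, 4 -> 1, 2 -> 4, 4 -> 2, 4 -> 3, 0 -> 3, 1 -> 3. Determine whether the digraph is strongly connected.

No

There is no directed path from 1 to 4, so the graph is not strongly connected.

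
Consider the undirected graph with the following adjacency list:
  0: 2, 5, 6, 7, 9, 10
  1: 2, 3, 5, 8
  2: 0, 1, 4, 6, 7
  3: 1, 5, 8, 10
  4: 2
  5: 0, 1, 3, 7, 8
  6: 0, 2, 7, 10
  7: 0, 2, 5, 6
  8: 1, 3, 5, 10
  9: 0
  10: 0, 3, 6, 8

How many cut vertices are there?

2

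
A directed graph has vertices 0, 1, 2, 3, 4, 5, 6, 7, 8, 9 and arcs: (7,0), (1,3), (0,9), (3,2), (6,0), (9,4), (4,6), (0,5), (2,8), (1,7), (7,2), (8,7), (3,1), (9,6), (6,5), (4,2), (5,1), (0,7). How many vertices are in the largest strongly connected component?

10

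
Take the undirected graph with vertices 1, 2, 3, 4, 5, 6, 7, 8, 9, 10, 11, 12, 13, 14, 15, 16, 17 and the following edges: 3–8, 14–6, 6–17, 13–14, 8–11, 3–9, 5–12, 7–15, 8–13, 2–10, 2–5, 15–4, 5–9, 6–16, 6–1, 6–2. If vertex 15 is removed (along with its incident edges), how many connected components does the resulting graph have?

3

With 15 gone, the remaining components are: {4}; {7}; {1, 2, 3, 5, 6, 8, 9, 10, 11, 12, 13, 14, 16, 17}.
That is 3 components.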